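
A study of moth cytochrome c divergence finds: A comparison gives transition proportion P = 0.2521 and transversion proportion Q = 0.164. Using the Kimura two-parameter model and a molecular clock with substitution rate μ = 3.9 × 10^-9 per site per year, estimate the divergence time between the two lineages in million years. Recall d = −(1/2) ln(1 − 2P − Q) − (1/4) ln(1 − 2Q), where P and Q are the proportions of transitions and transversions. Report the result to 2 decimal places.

83.46

Under the Kimura two-parameter model, d = −½ ln(1 − 2P − Q) − ¼ ln(1 − 2Q).
1 − 2P − Q = 0.3318, giving −½ ln(0.3318) = 0.551611.
1 − 2Q = 0.672, giving −¼ ln(0.672) = 0.099374.
d = 0.551611 + 0.099374 = 0.650985.
Under a molecular clock d = 2μt, so t = d/(2μ) = 0.650985 / (2 × 3.9 × 10^-9) = 83.46 million years.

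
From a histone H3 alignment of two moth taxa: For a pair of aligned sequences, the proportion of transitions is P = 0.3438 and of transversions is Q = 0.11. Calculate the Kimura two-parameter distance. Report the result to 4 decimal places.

0.8609

Under the Kimura two-parameter model, d = −½ ln(1 − 2P − Q) − ¼ ln(1 − 2Q).
1 − 2P − Q = 0.2024, giving −½ ln(0.2024) = 0.798755.
1 − 2Q = 0.78, giving −¼ ln(0.78) = 0.062115.
d = 0.798755 + 0.062115 = 0.860870.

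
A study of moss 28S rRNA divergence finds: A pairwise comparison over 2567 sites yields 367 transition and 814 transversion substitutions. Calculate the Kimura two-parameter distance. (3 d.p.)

P = 367/2567 ≈ 0.142968 and Q = 814/2567 ≈ 0.317102.
Under the Kimura two-parameter model, d = −½ ln(1 − 2P − Q) − ¼ ln(1 − 2Q).
1 − 2P − Q = 0.396962, giving −½ ln(0.396962) = 0.461957.
1 − 2Q = 0.365796, giving −¼ ln(0.365796) = 0.251420.
d = 0.461957 + 0.251420 = 0.713377.

0.713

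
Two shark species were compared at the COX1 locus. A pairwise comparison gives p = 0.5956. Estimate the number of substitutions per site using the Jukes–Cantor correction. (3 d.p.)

d = −(3/4) ln(1 − 4p/3) = −0.75 ln(1 − 0.794133) = −0.75 ln(0.205867)
  = −0.75 × (-1.580525) = 1.185394 substitutions/site.

1.185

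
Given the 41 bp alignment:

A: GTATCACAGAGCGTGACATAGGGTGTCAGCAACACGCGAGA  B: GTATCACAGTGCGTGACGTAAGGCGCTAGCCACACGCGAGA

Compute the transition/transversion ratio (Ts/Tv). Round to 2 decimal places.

2.50

Transitions are A↔G and C↔T; transversions are all other mismatches.
Transitions: 5. Transversions: 2.
R = 5/2 = 2.50.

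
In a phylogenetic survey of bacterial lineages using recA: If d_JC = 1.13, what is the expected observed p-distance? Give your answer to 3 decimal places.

p = (3/4)(1 − e^(−4d/3)) = 0.75 × (1 − e^(-1.506667)) = 0.75 × (1 − 0.221647) = 0.583765.

0.584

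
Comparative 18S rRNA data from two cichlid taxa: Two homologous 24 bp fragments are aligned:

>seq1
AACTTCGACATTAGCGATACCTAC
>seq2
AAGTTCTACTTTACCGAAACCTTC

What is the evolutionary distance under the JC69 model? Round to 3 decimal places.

The sequences differ at 6 of 24 sites (3, 7, 10, 14, 18, 23), so p = 6/24 = 0.25.
d = −(3/4) ln(1 − 4p/3) = −0.75 ln(1 − 0.333333) = −0.75 ln(0.666667)
  = −0.75 × (-0.405465) = 0.304099 substitutions/site.

0.304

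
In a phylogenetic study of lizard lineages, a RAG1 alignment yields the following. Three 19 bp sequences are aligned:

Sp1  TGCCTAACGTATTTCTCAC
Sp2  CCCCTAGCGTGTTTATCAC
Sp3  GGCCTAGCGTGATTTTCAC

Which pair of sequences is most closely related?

Sp1–Sp2: 5/19 differ, p = 0.263, d = 0.324.
Sp1–Sp3: 5/19 differ, p = 0.263, d = 0.324.
Sp2–Sp3: 4/19 differ, p = 0.211, d = 0.247.
The smallest distance is between Sp2 and Sp3.

Sp2 and Sp3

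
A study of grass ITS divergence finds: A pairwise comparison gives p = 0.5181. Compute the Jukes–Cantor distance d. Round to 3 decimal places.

d = −(3/4) ln(1 − 4p/3) = −0.75 ln(1 − 0.6908) = −0.75 ln(0.3092)
  = −0.75 × (-1.173767) = 0.880325 substitutions/site.

0.880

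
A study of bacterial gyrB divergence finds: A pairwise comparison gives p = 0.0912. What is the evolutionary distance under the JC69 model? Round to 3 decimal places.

d = −(3/4) ln(1 − 4p/3) = −0.75 ln(1 − 0.1216) = −0.75 ln(0.8784)
  = −0.75 × (-0.129653) = 0.097240 substitutions/site.

0.097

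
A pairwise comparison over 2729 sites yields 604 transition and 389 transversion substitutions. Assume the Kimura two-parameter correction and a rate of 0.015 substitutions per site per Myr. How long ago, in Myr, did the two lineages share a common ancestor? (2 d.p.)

P = 604/2729 ≈ 0.221326 and Q = 389/2729 ≈ 0.142543.
Under the Kimura two-parameter model, d = −½ ln(1 − 2P − Q) − ¼ ln(1 − 2Q).
1 − 2P − Q = 0.414805, giving −½ ln(0.414805) = 0.439973.
1 − 2Q = 0.714914, giving −¼ ln(0.714914) = 0.083898.
d = 0.439973 + 0.083898 = 0.523871.
Under a molecular clock d = 2μt, so t = d/(2μ) = 0.523871 / (2 × 0.015) = 17.46 Myr.

17.46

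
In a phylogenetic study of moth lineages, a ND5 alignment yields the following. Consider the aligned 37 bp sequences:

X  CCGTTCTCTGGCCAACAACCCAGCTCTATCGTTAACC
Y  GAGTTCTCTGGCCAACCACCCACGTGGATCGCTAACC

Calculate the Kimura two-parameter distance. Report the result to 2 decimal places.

0.26

Of 37 sites, 1 differences are transitions and 7 are transversions, so P = 1/37 ≈ 0.027027 and Q = 7/37 ≈ 0.189189.
Under the Kimura two-parameter model, d = −½ ln(1 − 2P − Q) − ¼ ln(1 − 2Q).
1 − 2P − Q = 0.756757, giving −½ ln(0.756757) = 0.139357.
1 − 2Q = 0.621622, giving −¼ ln(0.621622) = 0.118856.
d = 0.139357 + 0.118856 = 0.258213.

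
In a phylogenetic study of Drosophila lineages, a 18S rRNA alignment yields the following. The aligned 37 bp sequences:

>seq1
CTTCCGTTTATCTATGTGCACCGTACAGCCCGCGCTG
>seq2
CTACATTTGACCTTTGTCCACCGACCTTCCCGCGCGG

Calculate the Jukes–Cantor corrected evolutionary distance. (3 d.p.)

0.425

The sequences differ at 12 of 37 sites, so p = 12/37 ≈ 0.324324.
d = −(3/4) ln(1 − 4p/3) = −0.75 ln(1 − 0.432432) = −0.75 ln(0.567568)
  = −0.75 × (-0.566395) = 0.424796 substitutions/site.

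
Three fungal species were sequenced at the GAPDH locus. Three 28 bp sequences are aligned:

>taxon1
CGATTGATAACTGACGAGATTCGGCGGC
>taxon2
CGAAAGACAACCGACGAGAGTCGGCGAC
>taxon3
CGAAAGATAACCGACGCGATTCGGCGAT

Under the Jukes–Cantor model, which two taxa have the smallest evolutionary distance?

taxon1–taxon2: 6/28 differ, p = 0.214, d = 0.252.
taxon1–taxon3: 6/28 differ, p = 0.214, d = 0.252.
taxon2–taxon3: 4/28 differ, p = 0.143, d = 0.158.
The smallest distance is between taxon2 and taxon3.

taxon2 and taxon3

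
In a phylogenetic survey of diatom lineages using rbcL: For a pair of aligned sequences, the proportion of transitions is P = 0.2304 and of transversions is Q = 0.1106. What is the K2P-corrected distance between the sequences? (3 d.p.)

Under the Kimura two-parameter model, d = −½ ln(1 − 2P − Q) − ¼ ln(1 − 2Q).
1 − 2P − Q = 0.4286, giving −½ ln(0.4286) = 0.423616.
1 − 2Q = 0.7788, giving −¼ ln(0.7788) = 0.062500.
d = 0.423616 + 0.062500 = 0.486116.

0.486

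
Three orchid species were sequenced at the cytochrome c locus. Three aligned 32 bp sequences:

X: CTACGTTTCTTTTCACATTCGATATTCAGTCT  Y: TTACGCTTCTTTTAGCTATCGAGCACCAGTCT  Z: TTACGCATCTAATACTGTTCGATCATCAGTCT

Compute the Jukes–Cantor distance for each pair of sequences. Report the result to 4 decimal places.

X–Y: 10/32 sites differ → p = 0.3125, d = −0.75 ln(1 − 0.416667) = 0.404248 ≈ 0.4042.
X–Z: 11/32 sites differ → p = 0.34375, d = −0.75 ln(1 − 0.458333) = 0.459828 ≈ 0.4598.
Y–Z: 9/32 sites differ → p = 0.28125, d = −0.75 ln(1 − 0.375) = 0.352503 ≈ 0.3525.

d(X,Y) = 0.4042, d(X,Z) = 0.4598, d(Y,Z) = 0.3525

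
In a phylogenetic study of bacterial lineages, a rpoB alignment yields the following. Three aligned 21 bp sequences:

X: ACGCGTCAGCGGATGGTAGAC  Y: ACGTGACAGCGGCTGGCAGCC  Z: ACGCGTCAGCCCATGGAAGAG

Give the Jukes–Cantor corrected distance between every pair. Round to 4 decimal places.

X–Y: 5/21 sites differ → p ≈ 0.238095, d = −0.75 ln(1 − 0.31746) = 0.286451 ≈ 0.2865.
X–Z: 4/21 sites differ → p ≈ 0.190476, d = −0.75 ln(1 − 0.253968) = 0.219740 ≈ 0.2197.
Y–Z: 8/21 sites differ → p ≈ 0.380952, d = −0.75 ln(1 − 0.507936) = 0.531860 ≈ 0.5319.

d(X,Y) = 0.2865, d(X,Z) = 0.2197, d(Y,Z) = 0.5319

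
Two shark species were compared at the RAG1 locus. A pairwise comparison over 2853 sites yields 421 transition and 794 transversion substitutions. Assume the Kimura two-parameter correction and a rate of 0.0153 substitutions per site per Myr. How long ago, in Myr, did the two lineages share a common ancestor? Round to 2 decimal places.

20.57

P = 421/2853 ≈ 0.147564 and Q = 794/2853 ≈ 0.278304.
Under the Kimura two-parameter model, d = −½ ln(1 − 2P − Q) − ¼ ln(1 − 2Q).
1 − 2P − Q = 0.426568, giving −½ ln(0.426568) = 0.425992.
1 − 2Q = 0.443392, giving −¼ ln(0.443392) = 0.203325.
d = 0.425992 + 0.203325 = 0.629317.
Under a molecular clock d = 2μt, so t = d/(2μ) = 0.629317 / (2 × 0.0153) = 20.57 Myr.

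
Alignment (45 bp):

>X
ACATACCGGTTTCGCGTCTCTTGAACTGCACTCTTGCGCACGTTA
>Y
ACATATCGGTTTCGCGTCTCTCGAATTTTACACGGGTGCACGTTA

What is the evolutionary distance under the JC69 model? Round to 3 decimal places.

0.233

The sequences differ at 9 of 45 sites (6, 22, 26, 28, 29, 32, 34, 35, 37), so p = 9/45 = 0.2.
d = −(3/4) ln(1 − 4p/3) = −0.75 ln(1 − 0.266667) = −0.75 ln(0.733333)
  = −0.75 × (-0.310155) = 0.232616 substitutions/site.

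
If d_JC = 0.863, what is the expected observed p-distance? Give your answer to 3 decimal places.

p = (3/4)(1 − e^(−4d/3)) = 0.75 × (1 − e^(-1.150667)) = 0.75 × (1 − 0.316426) = 0.512681.

0.513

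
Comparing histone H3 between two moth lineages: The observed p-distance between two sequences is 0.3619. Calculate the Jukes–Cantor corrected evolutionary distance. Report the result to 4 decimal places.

d = −(3/4) ln(1 − 4p/3) = −0.75 ln(1 − 0.482533) = −0.75 ln(0.517467)
  = −0.75 × (-0.658810) = 0.494108 substitutions/site.

0.4941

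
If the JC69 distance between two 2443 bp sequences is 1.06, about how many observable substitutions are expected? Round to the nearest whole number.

Invert JC69: p = (3/4)(1 − e^(−4d/3)) = 0.75 × (1 − e^(-1.413333)) = 0.75 × (1 − 0.243331) = 0.567502.
Expected differing sites = pL ≈ 0.567502 × 2443 = 1386.407386 ≈ 1386.

1386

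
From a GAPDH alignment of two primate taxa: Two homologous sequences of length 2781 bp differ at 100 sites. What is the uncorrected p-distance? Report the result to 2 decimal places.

p = 100/2781 = 0.035958… ≈ 0.04 (to 2 d.p.).

0.04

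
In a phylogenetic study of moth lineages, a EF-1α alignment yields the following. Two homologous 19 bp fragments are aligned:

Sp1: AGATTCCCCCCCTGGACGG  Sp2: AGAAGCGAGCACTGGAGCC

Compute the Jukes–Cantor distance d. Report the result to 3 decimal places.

The sequences differ at 9 of 19 sites (4, 5, 7, 8, 9, 11, 17, 18, 19), so p = 9/19 ≈ 0.473684.
d = −(3/4) ln(1 − 4p/3) = −0.75 ln(1 − 0.631579) = −0.75 ln(0.368421)
  = −0.75 × (-0.998529) = 0.748897 substitutions/site.

0.749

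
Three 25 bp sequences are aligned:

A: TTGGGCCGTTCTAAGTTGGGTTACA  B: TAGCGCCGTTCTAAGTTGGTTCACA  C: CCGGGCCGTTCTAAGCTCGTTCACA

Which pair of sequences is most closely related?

A–B: 4/25 differ, p = 0.160, d = 0.180.
A–C: 6/25 differ, p = 0.240, d = 0.289.
B–C: 5/25 differ, p = 0.200, d = 0.233.
The smallest distance is between A and B.

A and B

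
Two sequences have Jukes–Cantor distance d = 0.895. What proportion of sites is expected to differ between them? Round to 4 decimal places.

p = (3/4)(1 − e^(−4d/3)) = 0.75 × (1 − e^(-1.193333)) = 0.75 × (1 − 0.303209) = 0.522593.

0.5226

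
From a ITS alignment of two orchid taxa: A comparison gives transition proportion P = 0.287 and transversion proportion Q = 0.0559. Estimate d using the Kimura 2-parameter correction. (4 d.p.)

0.5266

Under the Kimura two-parameter model, d = −½ ln(1 − 2P − Q) − ¼ ln(1 − 2Q).
1 − 2P − Q = 0.3701, giving −½ ln(0.3701) = 0.496991.
1 − 2Q = 0.8882, giving −¼ ln(0.8882) = 0.029640.
d = 0.496991 + 0.029640 = 0.526631.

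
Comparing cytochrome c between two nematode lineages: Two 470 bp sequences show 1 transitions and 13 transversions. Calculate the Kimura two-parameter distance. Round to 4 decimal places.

0.0304

P = 1/470 ≈ 0.002128 and Q = 13/470 ≈ 0.02766.
Under the Kimura two-parameter model, d = −½ ln(1 − 2P − Q) − ¼ ln(1 − 2Q).
1 − 2P − Q = 0.968084, giving −½ ln(0.968084) = 0.016218.
1 − 2Q = 0.94468, giving −¼ ln(0.94468) = 0.014227.
d = 0.016218 + 0.014227 = 0.030445.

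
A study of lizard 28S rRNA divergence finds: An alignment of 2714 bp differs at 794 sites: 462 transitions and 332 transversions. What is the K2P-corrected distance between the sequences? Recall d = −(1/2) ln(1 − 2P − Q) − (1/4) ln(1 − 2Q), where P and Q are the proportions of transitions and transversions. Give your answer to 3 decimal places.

P = 462/2714 ≈ 0.170228 and Q = 332/2714 ≈ 0.122329.
Under the Kimura two-parameter model, d = −½ ln(1 − 2P − Q) − ¼ ln(1 − 2Q).
1 − 2P − Q = 0.537215, giving −½ ln(0.537215) = 0.310678.
1 − 2Q = 0.755342, giving −¼ ln(0.755342) = 0.070146.
d = 0.310678 + 0.070146 = 0.380824.

0.381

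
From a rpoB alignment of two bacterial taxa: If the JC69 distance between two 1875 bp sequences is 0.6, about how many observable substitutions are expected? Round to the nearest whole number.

Invert JC69: p = (3/4)(1 − e^(−4d/3)) = 0.75 × (1 − e^(-0.8)) = 0.75 × (1 − 0.449329) = 0.413003.
Expected differing sites = pL ≈ 0.413003 × 1875 = 774.380625 ≈ 774.

774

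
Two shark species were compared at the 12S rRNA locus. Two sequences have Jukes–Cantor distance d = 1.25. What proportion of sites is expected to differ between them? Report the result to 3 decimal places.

0.608

p = (3/4)(1 − e^(−4d/3)) = 0.75 × (1 − e^(-1.666667)) = 0.75 × (1 − 0.188876) = 0.608343.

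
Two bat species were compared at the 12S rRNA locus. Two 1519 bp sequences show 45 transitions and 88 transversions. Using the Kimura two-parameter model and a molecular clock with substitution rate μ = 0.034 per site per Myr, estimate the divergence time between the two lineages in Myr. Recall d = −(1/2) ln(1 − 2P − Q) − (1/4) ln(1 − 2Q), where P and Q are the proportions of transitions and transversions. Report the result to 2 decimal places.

1.37

P = 45/1519 ≈ 0.029625 and Q = 88/1519 ≈ 0.057933.
Under the Kimura two-parameter model, d = −½ ln(1 − 2P − Q) − ¼ ln(1 − 2Q).
1 − 2P − Q = 0.882817, giving −½ ln(0.882817) = 0.062319.
1 − 2Q = 0.884134, giving −¼ ln(0.884134) = 0.030787.
d = 0.062319 + 0.030787 = 0.093106.
Under a molecular clock d = 2μt, so t = d/(2μ) = 0.093106 / (2 × 0.034) = 1.37 Myr.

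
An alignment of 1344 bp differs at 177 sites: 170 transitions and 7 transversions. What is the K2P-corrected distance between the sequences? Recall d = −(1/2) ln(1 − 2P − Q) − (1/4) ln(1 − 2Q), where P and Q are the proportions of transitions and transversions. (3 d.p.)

0.152

P = 170/1344 ≈ 0.126488 and Q = 7/1344 ≈ 0.005208.
Under the Kimura two-parameter model, d = −½ ln(1 − 2P − Q) − ¼ ln(1 − 2Q).
1 − 2P − Q = 0.741816, giving −½ ln(0.741816) = 0.149327.
1 − 2Q = 0.989584, giving −¼ ln(0.989584) = 0.002618.
d = 0.149327 + 0.002618 = 0.151945.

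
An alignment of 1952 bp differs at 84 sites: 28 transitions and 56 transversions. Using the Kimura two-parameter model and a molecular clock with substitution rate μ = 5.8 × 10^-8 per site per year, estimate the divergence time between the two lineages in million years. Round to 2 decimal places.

0.38

P = 28/1952 ≈ 0.014344 and Q = 56/1952 ≈ 0.028689.
Under the Kimura two-parameter model, d = −½ ln(1 − 2P − Q) − ¼ ln(1 − 2Q).
1 − 2P − Q = 0.942623, giving −½ ln(0.942623) = 0.029544.
1 − 2Q = 0.942622, giving −¼ ln(0.942622) = 0.014772.
d = 0.029544 + 0.014772 = 0.044316.
Under a molecular clock d = 2μt, so t = d/(2μ) = 0.044316 / (2 × 5.8 × 10^-8) = 0.38 million years.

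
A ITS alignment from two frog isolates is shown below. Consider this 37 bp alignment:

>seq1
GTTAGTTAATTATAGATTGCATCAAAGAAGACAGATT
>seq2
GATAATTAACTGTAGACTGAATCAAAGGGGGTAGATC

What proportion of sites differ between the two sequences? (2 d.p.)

The sequences differ at 11 of 37 positions.
p = 11/37 = 0.297297… ≈ 0.30 (to 2 d.p.).

0.30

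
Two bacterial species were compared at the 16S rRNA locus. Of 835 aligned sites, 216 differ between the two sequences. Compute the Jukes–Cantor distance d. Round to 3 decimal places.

p = 216/835 ≈ 0.258683.
d = −(3/4) ln(1 − 4p/3) = −0.75 ln(1 − 0.344911) = −0.75 ln(0.655089)
  = −0.75 × (-0.422984) = 0.317238 substitutions/site.

0.317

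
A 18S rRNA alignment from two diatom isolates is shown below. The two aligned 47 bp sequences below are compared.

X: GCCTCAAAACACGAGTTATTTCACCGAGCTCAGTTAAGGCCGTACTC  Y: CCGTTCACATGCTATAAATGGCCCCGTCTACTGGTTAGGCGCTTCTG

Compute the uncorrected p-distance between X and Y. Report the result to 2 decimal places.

The sequences differ at 25 of 47 positions.
p = 25/47 = 0.531914… ≈ 0.53 (to 2 d.p.).

0.53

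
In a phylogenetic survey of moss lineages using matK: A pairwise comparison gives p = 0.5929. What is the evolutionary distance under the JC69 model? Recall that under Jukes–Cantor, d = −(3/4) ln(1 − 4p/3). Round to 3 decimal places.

1.172

d = −(3/4) ln(1 − 4p/3) = −0.75 ln(1 − 0.790533) = −0.75 ln(0.209467)
  = −0.75 × (-1.563189) = 1.172392 substitutions/site.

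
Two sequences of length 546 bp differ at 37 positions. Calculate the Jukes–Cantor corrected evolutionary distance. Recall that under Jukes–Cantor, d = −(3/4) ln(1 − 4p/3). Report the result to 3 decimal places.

p = 37/546 ≈ 0.067766.
d = −(3/4) ln(1 − 4p/3) = −0.75 ln(1 − 0.090355) = −0.75 ln(0.909645)
  = −0.75 × (-0.094701) = 0.071026 substitutions/site.

0.071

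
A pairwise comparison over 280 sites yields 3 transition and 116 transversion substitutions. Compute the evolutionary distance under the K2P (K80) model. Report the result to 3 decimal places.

P = 3/280 ≈ 0.010714 and Q = 116/280 ≈ 0.414286.
Under the Kimura two-parameter model, d = −½ ln(1 − 2P − Q) − ¼ ln(1 − 2Q).
1 − 2P − Q = 0.564286, giving −½ ln(0.564286) = 0.286097.
1 − 2Q = 0.171428, giving −¼ ln(0.171428) = 0.440898.
d = 0.286097 + 0.440898 = 0.726995.

0.727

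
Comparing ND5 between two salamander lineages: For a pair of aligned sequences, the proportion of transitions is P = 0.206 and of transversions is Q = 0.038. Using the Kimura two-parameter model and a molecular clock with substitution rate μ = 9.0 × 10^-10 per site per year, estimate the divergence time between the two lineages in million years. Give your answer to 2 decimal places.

177.04

Under the Kimura two-parameter model, d = −½ ln(1 − 2P − Q) − ¼ ln(1 − 2Q).
1 − 2P − Q = 0.55, giving −½ ln(0.55) = 0.298919.
1 − 2Q = 0.924, giving −¼ ln(0.924) = 0.019761.
d = 0.298919 + 0.019761 = 0.318680.
Under a molecular clock d = 2μt, so t = d/(2μ) = 0.318680 / (2 × 9.0 × 10^-10) = 177.04 million years.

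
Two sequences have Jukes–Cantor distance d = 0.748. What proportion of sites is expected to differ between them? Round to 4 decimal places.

p = (3/4)(1 − e^(−4d/3)) = 0.75 × (1 − e^(-0.997333)) = 0.75 × (1 − 0.368862) = 0.473354.

0.4734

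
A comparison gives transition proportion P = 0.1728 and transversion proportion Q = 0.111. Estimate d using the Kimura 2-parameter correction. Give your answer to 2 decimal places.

Under the Kimura two-parameter model, d = −½ ln(1 − 2P − Q) − ¼ ln(1 − 2Q).
1 − 2P − Q = 0.5434, giving −½ ln(0.5434) = 0.304955.
1 − 2Q = 0.778, giving −¼ ln(0.778) = 0.062757.
d = 0.304955 + 0.062757 = 0.367712.

0.37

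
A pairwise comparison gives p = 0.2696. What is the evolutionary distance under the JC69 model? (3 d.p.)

0.334

d = −(3/4) ln(1 − 4p/3) = −0.75 ln(1 − 0.359467) = −0.75 ln(0.640533)
  = −0.75 × (-0.445455) = 0.334091 substitutions/site.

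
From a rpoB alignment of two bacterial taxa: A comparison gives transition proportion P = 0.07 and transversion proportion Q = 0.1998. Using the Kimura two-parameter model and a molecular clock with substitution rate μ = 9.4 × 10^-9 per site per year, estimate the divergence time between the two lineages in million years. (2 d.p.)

Under the Kimura two-parameter model, d = −½ ln(1 − 2P − Q) − ¼ ln(1 − 2Q).
1 − 2P − Q = 0.6602, giving −½ ln(0.6602) = 0.207606.
1 − 2Q = 0.6004, giving −¼ ln(0.6004) = 0.127540.
d = 0.207606 + 0.127540 = 0.335146.
Under a molecular clock d = 2μt, so t = d/(2μ) = 0.335146 / (2 × 9.4 × 10^-9) = 17.83 million years.

17.83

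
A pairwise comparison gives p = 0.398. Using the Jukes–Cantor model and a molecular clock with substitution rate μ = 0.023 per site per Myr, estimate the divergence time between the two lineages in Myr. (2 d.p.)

d = −(3/4) ln(1 − 4p/3) = −0.75 ln(1 − 0.530667) = −0.75 ln(0.469333)
  = −0.75 × (-0.756443) = 0.567332 substitutions/site.
Under a molecular clock d = 2μt, so t = d/(2μ) = 0.567332 / (2 × 0.023) = 12.33 Myr.

12.33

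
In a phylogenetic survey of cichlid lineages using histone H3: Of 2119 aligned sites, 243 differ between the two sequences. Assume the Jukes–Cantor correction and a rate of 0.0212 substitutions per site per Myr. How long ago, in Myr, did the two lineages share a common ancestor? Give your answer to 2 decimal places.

p = 243/2119 ≈ 0.114677.
d = −(3/4) ln(1 − 4p/3) = −0.75 ln(1 − 0.152903) = −0.75 ln(0.847097)
  = −0.75 × (-0.165940) = 0.124455 substitutions/site.
Under a molecular clock d = 2μt, so t = d/(2μ) = 0.124455 / (2 × 0.0212) = 2.94 Myr.

2.94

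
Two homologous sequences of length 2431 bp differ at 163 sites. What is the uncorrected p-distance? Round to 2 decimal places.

p = 163/2431 = 0.067050… ≈ 0.07 (to 2 d.p.).

0.07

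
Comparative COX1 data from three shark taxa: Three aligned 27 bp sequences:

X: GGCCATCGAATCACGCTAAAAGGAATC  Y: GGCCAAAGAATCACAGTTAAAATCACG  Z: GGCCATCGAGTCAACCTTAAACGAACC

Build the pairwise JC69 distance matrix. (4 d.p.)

X–Y: 10/27 sites differ → p ≈ 0.37037, d = −0.75 ln(1 − 0.493827) = 0.510658 ≈ 0.5107.
X–Z: 6/27 sites differ → p ≈ 0.222222, d = −0.75 ln(1 − 0.296296) = 0.263548 ≈ 0.2635.
Y–Z: 10/27 sites differ → p ≈ 0.37037, d = −0.75 ln(1 − 0.493827) = 0.510658 ≈ 0.5107.

d(X,Y) = 0.5107, d(X,Z) = 0.2635, d(Y,Z) = 0.5107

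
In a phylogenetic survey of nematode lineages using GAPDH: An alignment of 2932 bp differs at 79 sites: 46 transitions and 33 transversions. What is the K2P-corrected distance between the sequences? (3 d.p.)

0.027

P = 46/2932 ≈ 0.015689 and Q = 33/2932 ≈ 0.011255.
Under the Kimura two-parameter model, d = −½ ln(1 − 2P − Q) − ¼ ln(1 − 2Q).
1 − 2P − Q = 0.957367, giving −½ ln(0.957367) = 0.021784.
1 − 2Q = 0.97749, giving −¼ ln(0.97749) = 0.005692.
d = 0.021784 + 0.005692 = 0.027476.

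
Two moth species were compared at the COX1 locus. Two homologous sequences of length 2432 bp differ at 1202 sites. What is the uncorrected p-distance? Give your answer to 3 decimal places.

0.494

p = 1202/2432 = 0.494243… ≈ 0.494 (to 3 d.p.).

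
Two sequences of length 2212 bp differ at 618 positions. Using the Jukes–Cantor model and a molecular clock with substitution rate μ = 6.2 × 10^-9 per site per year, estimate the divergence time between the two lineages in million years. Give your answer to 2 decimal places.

p = 618/2212 ≈ 0.279385.
d = −(3/4) ln(1 − 4p/3) = −0.75 ln(1 − 0.372513) = −0.75 ln(0.627487)
  = −0.75 × (-0.466032) = 0.349524 substitutions/site.
Under a molecular clock d = 2μt, so t = d/(2μ) = 0.349524 / (2 × 6.2 × 10^-9) = 28.19 million years.

28.19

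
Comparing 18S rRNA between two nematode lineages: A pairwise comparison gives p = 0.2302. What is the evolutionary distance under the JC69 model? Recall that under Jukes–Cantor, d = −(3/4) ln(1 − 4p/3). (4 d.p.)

0.2750

d = −(3/4) ln(1 − 4p/3) = −0.75 ln(1 − 0.306933) = −0.75 ln(0.693067)
  = −0.75 × (-0.366629) = 0.274972 substitutions/site.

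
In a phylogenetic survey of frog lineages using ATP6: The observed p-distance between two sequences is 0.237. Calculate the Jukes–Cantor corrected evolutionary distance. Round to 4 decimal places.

d = −(3/4) ln(1 − 4p/3) = −0.75 ln(1 − 0.316) = −0.75 ln(0.684)
  = −0.75 × (-0.379797) = 0.284848 substitutions/site.

0.2848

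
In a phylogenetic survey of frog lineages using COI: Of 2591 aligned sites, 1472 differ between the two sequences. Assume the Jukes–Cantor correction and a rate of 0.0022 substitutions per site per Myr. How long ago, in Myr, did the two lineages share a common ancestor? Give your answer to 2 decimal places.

p = 1472/2591 ≈ 0.56812.
d = −(3/4) ln(1 − 4p/3) = −0.75 ln(1 − 0.757493) = −0.75 ln(0.242507)
  = −0.75 × (-1.416725) = 1.062544 substitutions/site.
Under a molecular clock d = 2μt, so t = d/(2μ) = 1.062544 / (2 × 0.0022) = 241.49 Myr.

241.49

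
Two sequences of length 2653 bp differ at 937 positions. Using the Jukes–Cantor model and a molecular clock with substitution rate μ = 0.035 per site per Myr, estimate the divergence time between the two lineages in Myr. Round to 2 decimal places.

p = 937/2653 ≈ 0.353185.
d = −(3/4) ln(1 − 4p/3) = −0.75 ln(1 − 0.470913) = −0.75 ln(0.529087)
  = −0.75 × (-0.636602) = 0.477452 substitutions/site.
Under a molecular clock d = 2μt, so t = d/(2μ) = 0.477452 / (2 × 0.035) = 6.82 Myr.

6.82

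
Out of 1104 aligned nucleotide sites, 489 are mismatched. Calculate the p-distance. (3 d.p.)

0.443

p = 489/1104 = 0.442934… ≈ 0.443 (to 3 d.p.).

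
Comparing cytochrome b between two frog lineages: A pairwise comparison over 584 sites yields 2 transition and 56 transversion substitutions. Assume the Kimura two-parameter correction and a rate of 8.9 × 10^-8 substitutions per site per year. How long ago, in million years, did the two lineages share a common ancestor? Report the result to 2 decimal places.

0.60

P = 2/584 ≈ 0.003425 and Q = 56/584 ≈ 0.09589.
Under the Kimura two-parameter model, d = −½ ln(1 − 2P − Q) − ¼ ln(1 − 2Q).
1 − 2P − Q = 0.89726, giving −½ ln(0.89726) = 0.054205.
1 − 2Q = 0.80822, giving −¼ ln(0.80822) = 0.053230.
d = 0.054205 + 0.053230 = 0.107435.
Under a molecular clock d = 2μt, so t = d/(2μ) = 0.107435 / (2 × 8.9 × 10^-8) = 0.60 million years.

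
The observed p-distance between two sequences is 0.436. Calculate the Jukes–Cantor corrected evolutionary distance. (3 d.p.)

d = −(3/4) ln(1 − 4p/3) = −0.75 ln(1 − 0.581333) = −0.75 ln(0.418667)
  = −0.75 × (-0.870679) = 0.653009 substitutions/site.

0.653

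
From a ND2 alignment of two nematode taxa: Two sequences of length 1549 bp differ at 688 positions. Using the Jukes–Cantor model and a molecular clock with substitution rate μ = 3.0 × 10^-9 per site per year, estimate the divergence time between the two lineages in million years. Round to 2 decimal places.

112.13

p = 688/1549 ≈ 0.444158.
d = −(3/4) ln(1 − 4p/3) = −0.75 ln(1 − 0.592211) = −0.75 ln(0.407789)
  = −0.75 × (-0.897005) = 0.672754 substitutions/site.
Under a molecular clock d = 2μt, so t = d/(2μ) = 0.672754 / (2 × 3.0 × 10^-9) = 112.13 million years.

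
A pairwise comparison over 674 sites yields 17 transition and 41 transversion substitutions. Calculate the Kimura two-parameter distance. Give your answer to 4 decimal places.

P = 17/674 ≈ 0.025223 and Q = 41/674 ≈ 0.060831.
Under the Kimura two-parameter model, d = −½ ln(1 − 2P − Q) − ¼ ln(1 − 2Q).
1 − 2P − Q = 0.888723, giving −½ ln(0.888723) = 0.058985.
1 − 2Q = 0.878338, giving −¼ ln(0.878338) = 0.032431.
d = 0.058985 + 0.032431 = 0.091416.

0.0914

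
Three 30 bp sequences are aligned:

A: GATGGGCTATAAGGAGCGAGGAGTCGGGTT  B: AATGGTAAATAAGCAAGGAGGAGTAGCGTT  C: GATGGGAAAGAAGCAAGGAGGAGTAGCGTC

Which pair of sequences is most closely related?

A–B: 9/30 differ, p = 0.300, d = 0.383.
A–C: 9/30 differ, p = 0.300, d = 0.383.
B–C: 4/30 differ, p = 0.133, d = 0.147.
The smallest distance is between B and C.

B and C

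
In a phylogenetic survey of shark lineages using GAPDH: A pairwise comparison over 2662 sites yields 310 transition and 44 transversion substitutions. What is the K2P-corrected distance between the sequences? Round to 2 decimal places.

0.15

P = 310/2662 ≈ 0.116454 and Q = 44/2662 ≈ 0.016529.
Under the Kimura two-parameter model, d = −½ ln(1 − 2P − Q) − ¼ ln(1 − 2Q).
1 − 2P − Q = 0.750563, giving −½ ln(0.750563) = 0.143466.
1 − 2Q = 0.966942, giving −¼ ln(0.966942) = 0.008404.
d = 0.143466 + 0.008404 = 0.151870.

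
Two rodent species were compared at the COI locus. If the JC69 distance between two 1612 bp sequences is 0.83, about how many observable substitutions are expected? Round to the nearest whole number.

Invert JC69: p = (3/4)(1 − e^(−4d/3)) = 0.75 × (1 − e^(-1.106667)) = 0.75 × (1 − 0.330659) = 0.502006.
Expected differing sites = pL ≈ 0.502006 × 1612 = 809.233672 ≈ 809.

809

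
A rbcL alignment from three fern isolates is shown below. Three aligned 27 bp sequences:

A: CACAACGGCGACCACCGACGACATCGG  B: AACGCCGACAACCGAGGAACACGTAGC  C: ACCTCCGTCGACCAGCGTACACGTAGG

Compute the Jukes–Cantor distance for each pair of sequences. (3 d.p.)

d(A,B) = 0.770, d(A,C) = 0.588, d(B,C) = 0.441

A–B: 13/27 sites differ → p ≈ 0.481481, d = −0.75 ln(1 − 0.641975) = 0.770364 ≈ 0.770.
A–C: 11/27 sites differ → p ≈ 0.407407, d = −0.75 ln(1 − 0.543209) = 0.587647 ≈ 0.588.
B–C: 9/27 sites differ → p ≈ 0.333333, d = −0.75 ln(1 − 0.444444) = 0.440839 ≈ 0.441.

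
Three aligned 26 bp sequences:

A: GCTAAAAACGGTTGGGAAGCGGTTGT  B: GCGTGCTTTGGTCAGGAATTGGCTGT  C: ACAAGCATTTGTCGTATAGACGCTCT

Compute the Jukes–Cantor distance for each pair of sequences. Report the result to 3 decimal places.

d(A,B) = 0.717, d(A,C) = 1.100, d(B,C) = 0.824

A–B: 12/26 sites differ → p ≈ 0.461538, d = −0.75 ln(1 − 0.615384) = 0.716632 ≈ 0.717.
A–C: 15/26 sites differ → p ≈ 0.576923, d = −0.75 ln(1 − 0.769231) = 1.099754 ≈ 1.100.
B–C: 13/26 sites differ → p = 0.5, d = −0.75 ln(1 − 0.666667) = 0.823960 ≈ 0.824.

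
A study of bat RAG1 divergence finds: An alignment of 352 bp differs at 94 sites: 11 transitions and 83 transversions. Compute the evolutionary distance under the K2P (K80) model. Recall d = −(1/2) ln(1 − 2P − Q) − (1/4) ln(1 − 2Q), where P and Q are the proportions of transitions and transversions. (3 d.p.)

P = 11/352 = 0.03125 and Q = 83/352 ≈ 0.235795.
Under the Kimura two-parameter model, d = −½ ln(1 − 2P − Q) − ¼ ln(1 − 2Q).
1 − 2P − Q = 0.701705, giving −½ ln(0.701705) = 0.177121.
1 − 2Q = 0.52841, giving −¼ ln(0.52841) = 0.159471.
d = 0.177121 + 0.159471 = 0.336592.

0.337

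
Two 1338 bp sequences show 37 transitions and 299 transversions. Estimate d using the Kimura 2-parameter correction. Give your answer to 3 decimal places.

P = 37/1338 ≈ 0.027653 and Q = 299/1338 ≈ 0.223468.
Under the Kimura two-parameter model, d = −½ ln(1 − 2P − Q) − ¼ ln(1 − 2Q).
1 − 2P − Q = 0.721226, giving −½ ln(0.721226) = 0.163401.
1 − 2Q = 0.553064, giving −¼ ln(0.553064) = 0.148070.
d = 0.163401 + 0.148070 = 0.311471.

0.311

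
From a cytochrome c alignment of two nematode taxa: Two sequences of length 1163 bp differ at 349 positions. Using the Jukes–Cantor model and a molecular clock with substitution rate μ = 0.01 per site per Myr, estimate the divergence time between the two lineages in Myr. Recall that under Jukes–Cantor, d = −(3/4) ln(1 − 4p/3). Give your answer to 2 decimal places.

19.16

p = 349/1163 ≈ 0.300086.
d = −(3/4) ln(1 − 4p/3) = −0.75 ln(1 − 0.400115) = −0.75 ln(0.599885)
  = −0.75 × (-0.511017) = 0.383263 substitutions/site.
Under a molecular clock d = 2μt, so t = d/(2μ) = 0.383263 / (2 × 0.01) = 19.16 Myr.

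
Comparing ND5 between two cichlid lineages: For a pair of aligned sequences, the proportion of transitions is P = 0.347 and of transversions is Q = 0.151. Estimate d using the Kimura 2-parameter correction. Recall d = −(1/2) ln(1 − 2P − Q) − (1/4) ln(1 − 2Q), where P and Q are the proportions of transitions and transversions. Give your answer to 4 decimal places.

1.0220

Under the Kimura two-parameter model, d = −½ ln(1 − 2P − Q) − ¼ ln(1 − 2Q).
1 − 2P − Q = 0.155, giving −½ ln(0.155) = 0.932165.
1 − 2Q = 0.698, giving −¼ ln(0.698) = 0.089884.
d = 0.932165 + 0.089884 = 1.022049.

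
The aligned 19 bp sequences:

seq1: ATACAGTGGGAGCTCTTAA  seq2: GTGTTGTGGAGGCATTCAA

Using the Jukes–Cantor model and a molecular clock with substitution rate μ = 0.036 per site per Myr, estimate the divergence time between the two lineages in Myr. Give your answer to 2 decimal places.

10.40

The sequences differ at 9 of 19 sites (1, 3, 4, 5, 10, 11, 14, 15, 17), so p = 9/19 ≈ 0.473684.
d = −(3/4) ln(1 − 4p/3) = −0.75 ln(1 − 0.631579) = −0.75 ln(0.368421)
  = −0.75 × (-0.998529) = 0.748897 substitutions/site.
Under a molecular clock d = 2μt, so t = d/(2μ) = 0.748897 / (2 × 0.036) = 10.40 Myr.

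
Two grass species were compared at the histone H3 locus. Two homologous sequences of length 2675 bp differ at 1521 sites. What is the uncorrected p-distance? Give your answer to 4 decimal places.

p = 1521/2675 = 0.568598… ≈ 0.5686 (to 4 d.p.).

0.5686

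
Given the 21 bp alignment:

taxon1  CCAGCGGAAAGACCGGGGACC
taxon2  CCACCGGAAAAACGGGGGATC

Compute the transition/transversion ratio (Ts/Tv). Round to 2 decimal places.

1.00

Transitions are A↔G and C↔T; transversions are all other mismatches.
Transitions: 2. Transversions: 2.
R = 2/2 = 1.00.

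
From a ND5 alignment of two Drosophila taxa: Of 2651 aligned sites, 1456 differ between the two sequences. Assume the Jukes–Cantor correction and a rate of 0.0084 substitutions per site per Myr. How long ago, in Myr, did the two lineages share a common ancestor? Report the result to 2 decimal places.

p = 1456/2651 ≈ 0.549227.
d = −(3/4) ln(1 − 4p/3) = −0.75 ln(1 − 0.732303) = −0.75 ln(0.267697)
  = −0.75 × (-1.317900) = 0.988425 substitutions/site.
Under a molecular clock d = 2μt, so t = d/(2μ) = 0.988425 / (2 × 0.0084) = 58.83 Myr.

58.83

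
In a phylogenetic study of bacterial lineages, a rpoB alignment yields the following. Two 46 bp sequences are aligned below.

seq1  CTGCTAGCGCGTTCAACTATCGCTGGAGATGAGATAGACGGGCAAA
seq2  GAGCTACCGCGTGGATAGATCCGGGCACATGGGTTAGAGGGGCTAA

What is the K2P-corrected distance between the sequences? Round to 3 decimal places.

0.546

Of 46 sites, 1 differences are transitions and 16 are transversions, so P = 1/46 ≈ 0.021739 and Q = 16/46 ≈ 0.347826.
Under the Kimura two-parameter model, d = −½ ln(1 − 2P − Q) − ¼ ln(1 − 2Q).
1 − 2P − Q = 0.608696, giving −½ ln(0.608696) = 0.248218.
1 − 2Q = 0.304348, giving −¼ ln(0.304348) = 0.297396.
d = 0.248218 + 0.297396 = 0.545614.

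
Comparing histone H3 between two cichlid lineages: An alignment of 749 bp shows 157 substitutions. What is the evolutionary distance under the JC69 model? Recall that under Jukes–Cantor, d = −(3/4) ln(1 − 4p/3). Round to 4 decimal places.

0.2458

p = 157/749 ≈ 0.209613.
d = −(3/4) ln(1 − 4p/3) = −0.75 ln(1 − 0.279484) = −0.75 ln(0.720516)
  = −0.75 × (-0.327788) = 0.245841 substitutions/site.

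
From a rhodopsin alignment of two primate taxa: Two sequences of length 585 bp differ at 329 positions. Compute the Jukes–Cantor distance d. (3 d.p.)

1.039

p = 329/585 ≈ 0.562393.
d = −(3/4) ln(1 − 4p/3) = −0.75 ln(1 − 0.749857) = −0.75 ln(0.250143)
  = −0.75 × (-1.385723) = 1.039292 substitutions/site.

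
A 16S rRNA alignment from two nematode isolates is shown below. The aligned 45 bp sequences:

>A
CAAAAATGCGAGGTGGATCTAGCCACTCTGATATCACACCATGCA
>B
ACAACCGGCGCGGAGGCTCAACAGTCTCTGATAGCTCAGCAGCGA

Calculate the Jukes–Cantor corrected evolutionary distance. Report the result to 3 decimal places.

0.621

The sequences differ at 19 of 45 sites, so p = 19/45 ≈ 0.422222.
d = −(3/4) ln(1 − 4p/3) = −0.75 ln(1 − 0.562963) = −0.75 ln(0.437037)
  = −0.75 × (-0.827737) = 0.620803 substitutions/site.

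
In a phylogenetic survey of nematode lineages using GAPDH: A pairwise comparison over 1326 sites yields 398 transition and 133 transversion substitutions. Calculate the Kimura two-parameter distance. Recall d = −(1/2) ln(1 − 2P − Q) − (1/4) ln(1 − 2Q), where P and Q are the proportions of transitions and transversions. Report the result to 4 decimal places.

0.6590

P = 398/1326 ≈ 0.300151 and Q = 133/1326 ≈ 0.100302.
Under the Kimura two-parameter model, d = −½ ln(1 − 2P − Q) − ¼ ln(1 − 2Q).
1 − 2P − Q = 0.299396, giving −½ ln(0.299396) = 0.602994.
1 − 2Q = 0.799396, giving −¼ ln(0.799396) = 0.055975.
d = 0.602994 + 0.055975 = 0.658969.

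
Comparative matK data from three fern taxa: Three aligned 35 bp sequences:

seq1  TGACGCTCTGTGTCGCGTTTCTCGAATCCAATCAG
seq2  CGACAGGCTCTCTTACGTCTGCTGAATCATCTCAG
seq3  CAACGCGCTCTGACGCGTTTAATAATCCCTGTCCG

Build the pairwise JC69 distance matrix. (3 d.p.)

seq1–seq2: 15/35 sites differ → p ≈ 0.428571, d = −0.75 ln(1 − 0.571428) = 0.635472 ≈ 0.635.
seq1–seq3: 14/35 sites differ → p = 0.4, d = −0.75 ln(1 − 0.533333) = 0.571605 ≈ 0.572.
seq2–seq3: 16/35 sites differ → p ≈ 0.457143, d = −0.75 ln(1 − 0.609524) = 0.705292 ≈ 0.705.

d(seq1,seq2) = 0.635, d(seq1,seq3) = 0.572, d(seq2,seq3) = 0.705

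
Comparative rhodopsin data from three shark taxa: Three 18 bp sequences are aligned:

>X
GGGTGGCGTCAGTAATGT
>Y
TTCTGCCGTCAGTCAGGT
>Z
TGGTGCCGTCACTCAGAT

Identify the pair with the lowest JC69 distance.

X–Y: 6/18 differ, p = 0.333, d = 0.441.
X–Z: 6/18 differ, p = 0.333, d = 0.441.
Y–Z: 4/18 differ, p = 0.222, d = 0.264.
The smallest distance is between Y and Z.

Y and Z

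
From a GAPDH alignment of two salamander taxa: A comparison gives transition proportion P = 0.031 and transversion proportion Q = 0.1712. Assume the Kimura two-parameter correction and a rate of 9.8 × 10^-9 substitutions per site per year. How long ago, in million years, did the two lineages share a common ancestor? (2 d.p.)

Under the Kimura two-parameter model, d = −½ ln(1 − 2P − Q) − ¼ ln(1 − 2Q).
1 − 2P − Q = 0.7668, giving −½ ln(0.7668) = 0.132765.
1 − 2Q = 0.6576, giving −¼ ln(0.6576) = 0.104790.
d = 0.132765 + 0.104790 = 0.237555.
Under a molecular clock d = 2μt, so t = d/(2μ) = 0.237555 / (2 × 9.8 × 10^-9) = 12.12 million years.

12.12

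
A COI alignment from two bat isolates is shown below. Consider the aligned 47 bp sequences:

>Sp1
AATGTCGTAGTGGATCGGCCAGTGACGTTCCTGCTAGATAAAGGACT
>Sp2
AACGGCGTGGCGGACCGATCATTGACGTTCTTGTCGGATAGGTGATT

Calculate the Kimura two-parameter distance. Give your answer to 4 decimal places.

0.5140

Of 47 sites, 13 differences are transitions and 3 are transversions, so P = 13/47 ≈ 0.276596 and Q = 3/47 ≈ 0.06383.
Under the Kimura two-parameter model, d = −½ ln(1 − 2P − Q) − ¼ ln(1 − 2Q).
1 − 2P − Q = 0.382978, giving −½ ln(0.382978) = 0.479889.
1 − 2Q = 0.87234, giving −¼ ln(0.87234) = 0.034144.
d = 0.479889 + 0.034144 = 0.514033.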